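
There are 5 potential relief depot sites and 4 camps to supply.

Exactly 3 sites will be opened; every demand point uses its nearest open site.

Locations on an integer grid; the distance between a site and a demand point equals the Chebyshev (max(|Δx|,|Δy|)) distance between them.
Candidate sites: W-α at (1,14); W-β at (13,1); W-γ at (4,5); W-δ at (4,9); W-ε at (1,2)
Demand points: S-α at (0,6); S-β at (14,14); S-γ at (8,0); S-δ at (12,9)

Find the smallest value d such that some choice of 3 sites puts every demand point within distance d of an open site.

10

Open {W-α, W-β, W-γ}.
  Farthest demand point is S-β at distance 10 (to W-γ); all others are ≤ 10.
With {W-α, W-β, W-δ} the worst case is 10.
With {W-α, W-γ, W-δ} the worst case is 10.
No size-3 selection achieves below 10.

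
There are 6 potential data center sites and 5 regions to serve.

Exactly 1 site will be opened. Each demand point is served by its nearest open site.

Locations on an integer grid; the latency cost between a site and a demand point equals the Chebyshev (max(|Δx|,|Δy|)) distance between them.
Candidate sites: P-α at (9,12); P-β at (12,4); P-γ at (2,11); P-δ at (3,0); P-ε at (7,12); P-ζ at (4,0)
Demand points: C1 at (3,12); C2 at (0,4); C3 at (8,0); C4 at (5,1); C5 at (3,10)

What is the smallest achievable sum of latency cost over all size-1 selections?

Open {P-γ}.
  C1→P-γ 1, C2→P-γ 7, C3→P-γ 11, C4→P-γ 10, C5→P-γ 1  ⇒ total 30.
Compare {P-ζ}: total 31.
Compare {P-δ}: total 33.
No size-1 selection does better; minimum is 30.

30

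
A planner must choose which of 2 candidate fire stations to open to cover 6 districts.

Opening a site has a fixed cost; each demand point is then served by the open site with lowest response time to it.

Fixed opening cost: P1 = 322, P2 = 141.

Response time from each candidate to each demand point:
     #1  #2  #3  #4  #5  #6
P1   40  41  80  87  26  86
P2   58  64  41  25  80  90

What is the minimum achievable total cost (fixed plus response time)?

Open {P2}: assign each demand point to its cheapest open site.
  #1→P2 58, #2→P2 64, #3→P2 41, #4→P2 25, #5→P2 80, #6→P2 90
  response time 358, fixed 141 → total 499.
Compare {P1}: response time 360 + fixed 322 = 682.
Compare {P1, P2}: response time 259 + fixed 463 = 722.

499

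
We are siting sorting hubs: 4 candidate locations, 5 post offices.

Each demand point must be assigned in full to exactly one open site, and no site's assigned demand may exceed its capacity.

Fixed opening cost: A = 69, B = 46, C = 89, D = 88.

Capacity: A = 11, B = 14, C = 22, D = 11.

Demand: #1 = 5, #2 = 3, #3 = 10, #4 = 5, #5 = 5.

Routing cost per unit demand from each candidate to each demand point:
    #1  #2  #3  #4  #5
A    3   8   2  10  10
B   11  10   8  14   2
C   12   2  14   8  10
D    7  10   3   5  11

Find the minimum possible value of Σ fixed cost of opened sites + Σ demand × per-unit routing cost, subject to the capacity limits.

Open {A, B, D}; cheapest assignment that respects the capacities:
  A (cap 11, load 10): #3 — cost 10×2 = 20
  B (cap 14, load 8): #2, #5 — cost 3×10 + 5×2 = 40
  D (cap 11, load 10): #1, #4 — cost 5×7 + 5×5 = 60
  Shipping 120, fixed 203 → total 323.
  Any other capacity-feasible assignment to {A, B, D} ships for at least 120.
Compare {A, C}: its best feasible assignment gives total 334.
Compare {A, B, C}: its best feasible assignment gives total 335.
Every other set of open sites that can feasibly serve all demand totals ≥ 334 even under its best assignment. Minimum: 323.

323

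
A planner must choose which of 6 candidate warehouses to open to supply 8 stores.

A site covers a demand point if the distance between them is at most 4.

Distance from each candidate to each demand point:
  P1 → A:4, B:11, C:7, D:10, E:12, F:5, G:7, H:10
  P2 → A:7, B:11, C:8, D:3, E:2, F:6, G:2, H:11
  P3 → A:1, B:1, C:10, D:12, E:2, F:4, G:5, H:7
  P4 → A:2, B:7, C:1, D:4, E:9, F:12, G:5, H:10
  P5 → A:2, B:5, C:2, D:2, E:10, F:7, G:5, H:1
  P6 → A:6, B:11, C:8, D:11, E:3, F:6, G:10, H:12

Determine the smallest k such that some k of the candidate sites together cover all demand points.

3

Coverage sets (demand points within 4 of each site):
  P1: {A}
  P2: {D, E, G}
  P3: {A, B, E, F}
  P4: {A, C, D}
  P5: {A, C, D, H}
  P6: {E}
No 2 sites suffice: every size-2 union leaves at least one demand point uncovered.
But {P2, P3, P5} covers everything, so the minimum is 3.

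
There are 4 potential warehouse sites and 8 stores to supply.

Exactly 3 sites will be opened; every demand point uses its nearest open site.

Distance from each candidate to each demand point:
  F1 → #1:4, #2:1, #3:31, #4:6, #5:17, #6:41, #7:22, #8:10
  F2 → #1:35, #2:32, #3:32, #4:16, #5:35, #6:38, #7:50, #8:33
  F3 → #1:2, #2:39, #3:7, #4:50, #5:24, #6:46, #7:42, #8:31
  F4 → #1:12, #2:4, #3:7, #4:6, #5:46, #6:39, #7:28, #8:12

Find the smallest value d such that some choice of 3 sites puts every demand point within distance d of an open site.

38

Open {F1, F2, F3}.
  Farthest demand point is #6 at distance 38 (to F2); all others are ≤ 38.
With {F1, F2, F4} the worst case is 38.
With {F2, F3, F4} the worst case is 38.
No size-3 selection achieves below 38.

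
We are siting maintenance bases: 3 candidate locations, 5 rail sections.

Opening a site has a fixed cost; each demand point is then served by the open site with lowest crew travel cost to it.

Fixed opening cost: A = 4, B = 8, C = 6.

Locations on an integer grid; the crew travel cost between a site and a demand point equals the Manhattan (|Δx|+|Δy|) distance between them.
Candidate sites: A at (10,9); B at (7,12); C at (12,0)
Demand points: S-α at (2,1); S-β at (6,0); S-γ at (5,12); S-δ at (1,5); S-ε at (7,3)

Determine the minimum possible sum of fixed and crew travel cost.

54

Open {B, C}: assign each demand point to its cheapest open site.
  S-α→C 11, S-β→C 6, S-γ→B 2, S-δ→B 13, S-ε→C 8
  crew travel cost 40, fixed 14 → total 54.
Compare {A, C}: crew travel cost 46 + fixed 10 = 56.
Compare {A, B, C}: crew travel cost 40 + fixed 18 = 58.
Compare {B}: crew travel cost 53 + fixed 8 = 61.
All other subsets cost ≥ 56. Minimum total cost: 54.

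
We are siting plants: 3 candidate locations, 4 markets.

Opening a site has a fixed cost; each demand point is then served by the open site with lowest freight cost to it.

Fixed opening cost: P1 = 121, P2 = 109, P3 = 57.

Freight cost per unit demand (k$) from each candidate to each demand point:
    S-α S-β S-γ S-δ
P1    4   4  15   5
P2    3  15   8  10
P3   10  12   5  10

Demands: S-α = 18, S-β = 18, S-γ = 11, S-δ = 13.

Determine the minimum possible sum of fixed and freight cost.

442

Open {P1, P3}: assign each demand point to its cheapest open site.
  S-α→P1 18×4=72, S-β→P1 18×4=72, S-γ→P3 11×5=55, S-δ→P1 13×5=65
  freight cost 264, fixed 178 → total 442.
Compare {P1}: freight cost 374 + fixed 121 = 495.
Compare {P1, P2}: freight cost 279 + fixed 230 = 509.
Compare {P1, P2, P3}: freight cost 246 + fixed 287 = 533.
All other subsets cost ≥ 495. Minimum total cost: 442.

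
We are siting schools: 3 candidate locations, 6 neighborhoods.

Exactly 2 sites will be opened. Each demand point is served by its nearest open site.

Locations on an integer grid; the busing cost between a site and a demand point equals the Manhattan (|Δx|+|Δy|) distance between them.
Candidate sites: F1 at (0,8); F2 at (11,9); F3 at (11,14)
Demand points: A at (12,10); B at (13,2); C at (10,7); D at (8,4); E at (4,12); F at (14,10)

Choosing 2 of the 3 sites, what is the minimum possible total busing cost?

Open {F1, F2}.
  A→F2 2, B→F2 9, C→F2 3, D→F2 8, E→F1 8, F→F2 4  ⇒ total 34.
Compare {F2, F3}: total 35.
Compare {F1, F3}: total 54.

34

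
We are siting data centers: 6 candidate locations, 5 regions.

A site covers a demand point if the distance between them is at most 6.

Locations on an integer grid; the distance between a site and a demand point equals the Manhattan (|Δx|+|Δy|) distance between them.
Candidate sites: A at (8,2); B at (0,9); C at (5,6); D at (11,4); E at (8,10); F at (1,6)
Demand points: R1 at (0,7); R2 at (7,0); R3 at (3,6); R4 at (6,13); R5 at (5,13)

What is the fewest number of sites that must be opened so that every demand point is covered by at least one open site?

Coverage sets (demand points within 6 of each site):
  A: {R2}
  B: {R1, R3}
  C: {R1, R3}
  D: {}
  E: {R4, R5}
  F: {R1, R3}
No 2 sites suffice: every size-2 union leaves at least one demand point uncovered.
But {A, B, E} covers everything, so the minimum is 3.

3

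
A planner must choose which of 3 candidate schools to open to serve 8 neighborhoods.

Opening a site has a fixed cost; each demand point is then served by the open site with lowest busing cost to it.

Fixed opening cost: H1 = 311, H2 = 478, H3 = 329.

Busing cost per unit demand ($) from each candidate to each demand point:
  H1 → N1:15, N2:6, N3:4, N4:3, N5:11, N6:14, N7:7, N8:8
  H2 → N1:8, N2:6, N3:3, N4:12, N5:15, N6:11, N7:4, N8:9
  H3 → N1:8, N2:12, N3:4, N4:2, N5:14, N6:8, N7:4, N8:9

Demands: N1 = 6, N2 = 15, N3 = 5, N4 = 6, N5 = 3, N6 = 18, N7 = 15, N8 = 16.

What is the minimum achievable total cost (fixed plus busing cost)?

979

Open {H3}: assign each demand point to its cheapest open site.
  N1→H3 6×8=48, N2→H3 15×12=180, N3→H3 5×4=20, N4→H3 6×2=12, N5→H3 3×14=42, N6→H3 18×8=144, N7→H3 15×4=60, N8→H3 16×9=144
  busing cost 650, fixed 329 → total 979.
Compare {H1}: busing cost 736 + fixed 311 = 1047.
Compare {H2}: busing cost 672 + fixed 478 = 1150.
Compare {H1, H3}: busing cost 535 + fixed 640 = 1175.
All other subsets cost ≥ 1047. Minimum total cost: 979.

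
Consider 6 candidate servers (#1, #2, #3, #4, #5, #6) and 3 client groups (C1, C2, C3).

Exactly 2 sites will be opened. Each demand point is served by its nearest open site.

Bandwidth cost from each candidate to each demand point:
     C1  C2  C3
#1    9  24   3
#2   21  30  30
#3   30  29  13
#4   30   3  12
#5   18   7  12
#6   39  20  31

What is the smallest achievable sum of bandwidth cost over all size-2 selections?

Open {#1, #4}.
  C1→#1 9, C2→#4 3, C3→#1 3  ⇒ total 15.
Compare {#1, #5}: total 19.
Compare {#1, #6}: total 32.
No size-2 selection does better; minimum is 15.

15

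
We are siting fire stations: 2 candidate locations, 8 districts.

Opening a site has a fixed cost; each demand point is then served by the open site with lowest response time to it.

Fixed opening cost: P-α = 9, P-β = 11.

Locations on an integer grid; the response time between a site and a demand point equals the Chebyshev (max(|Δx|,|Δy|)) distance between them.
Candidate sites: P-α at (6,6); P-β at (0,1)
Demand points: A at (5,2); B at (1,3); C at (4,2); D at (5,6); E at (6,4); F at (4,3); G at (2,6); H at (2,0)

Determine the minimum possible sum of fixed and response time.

Open {P-α}: assign each demand point to its cheapest open site.
  A→P-α 4, B→P-α 5, C→P-α 4, D→P-α 1, E→P-α 2, F→P-α 3, G→P-α 4, H→P-α 6
  response time 29, fixed 9 → total 38.
Compare {P-α, P-β}: response time 22 + fixed 20 = 42.
Compare {P-β}: response time 33 + fixed 11 = 44.

38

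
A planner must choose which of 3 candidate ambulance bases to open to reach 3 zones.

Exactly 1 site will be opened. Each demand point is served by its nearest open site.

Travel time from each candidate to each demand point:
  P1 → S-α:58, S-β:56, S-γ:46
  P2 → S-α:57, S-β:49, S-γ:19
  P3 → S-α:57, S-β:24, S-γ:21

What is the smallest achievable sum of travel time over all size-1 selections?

102

Open {P3}.
  S-α→P3 57, S-β→P3 24, S-γ→P3 21  ⇒ total 102.
Compare {P2}: total 125.
Compare {P1}: total 160.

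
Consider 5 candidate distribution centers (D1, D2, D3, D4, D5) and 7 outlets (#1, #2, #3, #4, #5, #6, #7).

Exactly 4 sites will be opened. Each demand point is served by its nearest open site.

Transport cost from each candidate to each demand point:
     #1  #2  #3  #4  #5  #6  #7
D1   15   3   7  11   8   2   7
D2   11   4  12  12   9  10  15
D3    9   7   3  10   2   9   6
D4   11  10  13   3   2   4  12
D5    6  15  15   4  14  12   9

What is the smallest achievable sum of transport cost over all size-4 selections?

25

Open {D1, D3, D4, D5}.
  #1→D5 6, #2→D1 3, #3→D3 3, #4→D4 3, #5→D3 2, #6→D1 2, #7→D3 6  ⇒ total 25.
Compare {D1, D2, D3, D5}: total 26.
Compare {D1, D2, D3, D4}: total 28.
No size-4 selection does better; minimum is 25.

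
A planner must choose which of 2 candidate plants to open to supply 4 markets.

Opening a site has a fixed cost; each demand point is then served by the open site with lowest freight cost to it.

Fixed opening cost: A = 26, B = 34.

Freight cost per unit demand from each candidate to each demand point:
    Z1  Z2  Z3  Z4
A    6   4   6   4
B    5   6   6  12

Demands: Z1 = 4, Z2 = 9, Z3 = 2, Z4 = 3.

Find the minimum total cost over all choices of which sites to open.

110

Open {A}: assign each demand point to its cheapest open site.
  Z1→A 4×6=24, Z2→A 9×4=36, Z3→A 2×6=12, Z4→A 3×4=12
  freight cost 84, fixed 26 → total 110.
Compare {A, B}: freight cost 80 + fixed 60 = 140.
Compare {B}: freight cost 122 + fixed 34 = 156.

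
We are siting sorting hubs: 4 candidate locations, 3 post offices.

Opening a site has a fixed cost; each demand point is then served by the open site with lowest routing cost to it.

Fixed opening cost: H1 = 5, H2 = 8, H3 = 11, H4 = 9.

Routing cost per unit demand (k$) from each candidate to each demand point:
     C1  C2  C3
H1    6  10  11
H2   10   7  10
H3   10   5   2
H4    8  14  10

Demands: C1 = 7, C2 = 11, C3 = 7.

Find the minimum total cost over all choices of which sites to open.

127

Open {H1, H3}: assign each demand point to its cheapest open site.
  C1→H1 7×6=42, C2→H3 11×5=55, C3→H3 7×2=14
  routing cost 111, fixed 16 → total 127.
Compare {H1, H2, H3}: routing cost 111 + fixed 24 = 135.
Compare {H1, H3, H4}: routing cost 111 + fixed 25 = 136.
Compare {H1, H2, H3, H4}: routing cost 111 + fixed 33 = 144.
All other subsets cost ≥ 135. Minimum total cost: 127.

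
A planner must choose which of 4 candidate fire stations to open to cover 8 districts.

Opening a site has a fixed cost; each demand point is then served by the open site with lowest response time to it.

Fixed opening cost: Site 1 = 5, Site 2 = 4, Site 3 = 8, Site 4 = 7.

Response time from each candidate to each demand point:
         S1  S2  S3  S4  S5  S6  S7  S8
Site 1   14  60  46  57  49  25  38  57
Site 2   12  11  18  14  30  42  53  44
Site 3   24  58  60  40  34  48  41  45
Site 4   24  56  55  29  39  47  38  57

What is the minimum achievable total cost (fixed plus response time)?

201

Open {Site 1, Site 2}: assign each demand point to its cheapest open site.
  S1→Site 2 12, S2→Site 2 11, S3→Site 2 18, S4→Site 2 14, S5→Site 2 30, S6→Site 1 25, S7→Site 1 38, S8→Site 2 44
  response time 192, fixed 9 → total 201.
Compare {Site 1, Site 2, Site 4}: response time 192 + fixed 16 = 208.
Compare {Site 1, Site 2, Site 3}: response time 192 + fixed 17 = 209.
Compare {Site 1, Site 2, Site 3, Site 4}: response time 192 + fixed 24 = 216.
All other subsets cost ≥ 208. Minimum total cost: 201.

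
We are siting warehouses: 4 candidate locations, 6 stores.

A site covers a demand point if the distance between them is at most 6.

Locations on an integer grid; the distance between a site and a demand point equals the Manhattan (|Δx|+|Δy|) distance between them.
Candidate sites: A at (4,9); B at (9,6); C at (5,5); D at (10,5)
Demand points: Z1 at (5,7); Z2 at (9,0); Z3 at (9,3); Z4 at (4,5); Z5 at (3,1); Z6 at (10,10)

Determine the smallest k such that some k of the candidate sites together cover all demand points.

2

Coverage sets (demand points within 6 of each site):
  A: {Z1, Z4}
  B: {Z1, Z2, Z3, Z4, Z6}
  C: {Z1, Z3, Z4, Z5}
  D: {Z2, Z3, Z4, Z6}
No single site covers all 6 demand points.
But {B, C} covers everything, so the minimum is 2.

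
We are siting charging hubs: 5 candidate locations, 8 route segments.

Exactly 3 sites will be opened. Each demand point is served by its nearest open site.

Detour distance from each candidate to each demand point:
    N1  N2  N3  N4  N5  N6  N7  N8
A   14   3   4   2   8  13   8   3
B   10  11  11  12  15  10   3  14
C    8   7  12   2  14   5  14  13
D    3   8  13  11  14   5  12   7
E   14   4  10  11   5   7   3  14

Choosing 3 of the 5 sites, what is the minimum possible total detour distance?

28

Open {A, D, E}.
  N1→D 3, N2→A 3, N3→A 4, N4→A 2, N5→E 5, N6→D 5, N7→E 3, N8→A 3  ⇒ total 28.
Compare {A, B, D}: total 31.
Compare {A, C, E}: total 33.
No size-3 selection does better; minimum is 28.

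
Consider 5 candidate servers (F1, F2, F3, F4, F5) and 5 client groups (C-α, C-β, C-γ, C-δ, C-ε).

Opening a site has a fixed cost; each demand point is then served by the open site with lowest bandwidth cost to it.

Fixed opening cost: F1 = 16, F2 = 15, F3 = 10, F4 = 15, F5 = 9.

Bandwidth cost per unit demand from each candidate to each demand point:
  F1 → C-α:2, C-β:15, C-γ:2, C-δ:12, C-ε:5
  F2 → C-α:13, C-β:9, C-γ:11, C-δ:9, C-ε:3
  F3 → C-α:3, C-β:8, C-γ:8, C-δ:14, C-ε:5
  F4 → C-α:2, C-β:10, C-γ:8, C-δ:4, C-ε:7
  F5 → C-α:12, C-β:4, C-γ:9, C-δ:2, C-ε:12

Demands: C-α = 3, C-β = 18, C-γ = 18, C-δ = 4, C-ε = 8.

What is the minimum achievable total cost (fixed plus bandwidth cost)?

Open {F1, F2, F5}: assign each demand point to its cheapest open site.
  C-α→F1 3×2=6, C-β→F5 18×4=72, C-γ→F1 18×2=36, C-δ→F5 4×2=8, C-ε→F2 8×3=24
  bandwidth cost 146, fixed 40 → total 186.
Compare {F1, F5}: bandwidth cost 162 + fixed 25 = 187.
Compare {F1, F2, F3, F5}: bandwidth cost 146 + fixed 50 = 196.
Compare {F1, F3, F5}: bandwidth cost 162 + fixed 35 = 197.
All other subsets cost ≥ 187. Minimum total cost: 186.

186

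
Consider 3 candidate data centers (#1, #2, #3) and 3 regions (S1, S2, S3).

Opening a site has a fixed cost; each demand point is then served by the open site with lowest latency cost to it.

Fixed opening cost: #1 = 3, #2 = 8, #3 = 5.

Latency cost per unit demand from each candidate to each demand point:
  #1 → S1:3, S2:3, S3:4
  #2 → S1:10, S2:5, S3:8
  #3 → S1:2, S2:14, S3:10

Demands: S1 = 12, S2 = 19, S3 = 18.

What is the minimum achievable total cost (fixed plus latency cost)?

161

Open {#1, #3}: assign each demand point to its cheapest open site.
  S1→#3 12×2=24, S2→#1 19×3=57, S3→#1 18×4=72
  latency cost 153, fixed 8 → total 161.
Compare {#1}: latency cost 165 + fixed 3 = 168.
Compare {#1, #2, #3}: latency cost 153 + fixed 16 = 169.
Compare {#1, #2}: latency cost 165 + fixed 11 = 176.
All other subsets cost ≥ 168. Minimum total cost: 161.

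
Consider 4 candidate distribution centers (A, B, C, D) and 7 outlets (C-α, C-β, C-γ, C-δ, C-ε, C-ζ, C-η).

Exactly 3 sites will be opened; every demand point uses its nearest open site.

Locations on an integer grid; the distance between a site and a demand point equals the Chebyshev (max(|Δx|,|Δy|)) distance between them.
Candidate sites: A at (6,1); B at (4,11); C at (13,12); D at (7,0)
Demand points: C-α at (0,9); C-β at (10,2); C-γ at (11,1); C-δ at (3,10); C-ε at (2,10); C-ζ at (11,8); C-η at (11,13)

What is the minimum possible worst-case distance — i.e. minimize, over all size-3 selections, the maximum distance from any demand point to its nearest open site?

Open {B, C, D}.
  Farthest demand point is C-α at distance 4 (to B); all others are ≤ 4.
With {A, B, C} the worst case is 5.
With {A, B, D} the worst case is 7.
No size-3 selection achieves below 4.

4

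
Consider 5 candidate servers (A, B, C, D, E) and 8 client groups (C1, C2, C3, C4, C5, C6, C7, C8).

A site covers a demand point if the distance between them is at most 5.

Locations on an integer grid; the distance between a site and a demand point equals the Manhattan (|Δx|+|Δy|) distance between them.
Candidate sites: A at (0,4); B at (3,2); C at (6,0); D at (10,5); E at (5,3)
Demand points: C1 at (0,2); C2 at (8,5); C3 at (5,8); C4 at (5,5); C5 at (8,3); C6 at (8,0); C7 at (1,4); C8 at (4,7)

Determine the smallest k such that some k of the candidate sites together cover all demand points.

Coverage sets (demand points within 5 of each site):
  A: {C1, C7}
  B: {C1, C4, C7}
  C: {C5, C6}
  D: {C2, C4, C5}
  E: {C2, C3, C4, C5, C7, C8}
No 2 sites suffice: every size-2 union leaves at least one demand point uncovered.
But {A, C, E} covers everything, so the minimum is 3.

3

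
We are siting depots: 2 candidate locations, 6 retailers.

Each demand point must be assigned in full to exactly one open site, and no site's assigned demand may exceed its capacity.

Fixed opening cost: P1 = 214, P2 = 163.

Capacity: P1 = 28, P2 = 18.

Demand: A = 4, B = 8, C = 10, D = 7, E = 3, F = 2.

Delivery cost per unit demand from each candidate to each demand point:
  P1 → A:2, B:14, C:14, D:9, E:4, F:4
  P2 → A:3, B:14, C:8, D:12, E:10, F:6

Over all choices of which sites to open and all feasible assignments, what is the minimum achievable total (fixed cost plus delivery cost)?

660

Open {P1, P2}; cheapest assignment that respects the capacities:
  P1 (cap 28, load 24): A, B, D, E, F — cost 4×2 + 8×14 + 7×9 + 3×4 + 2×4 = 203
  P2 (cap 18, load 10): C — cost 10×8 = 80
  Shipping 283, fixed 377 → total 660.
  Any other capacity-feasible assignment to {P1, P2} ships for at least 283.
Total demand is 34 and no other set of sites has combined capacity ≥ 34, so {P1, P2} is the only feasible choice of open sites. Minimum: 660.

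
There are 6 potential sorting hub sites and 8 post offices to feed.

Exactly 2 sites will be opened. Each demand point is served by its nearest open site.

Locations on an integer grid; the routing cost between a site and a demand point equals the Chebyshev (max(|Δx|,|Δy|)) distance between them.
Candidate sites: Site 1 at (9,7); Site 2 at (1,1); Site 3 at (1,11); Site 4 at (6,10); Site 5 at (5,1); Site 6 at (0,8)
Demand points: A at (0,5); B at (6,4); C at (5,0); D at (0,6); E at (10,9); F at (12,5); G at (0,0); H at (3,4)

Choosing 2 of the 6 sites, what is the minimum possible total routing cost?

25

Open {Site 1, Site 2}.
  A→Site 2 4, B→Site 1 3, C→Site 2 4, D→Site 2 5, E→Site 1 2, F→Site 1 3, G→Site 2 1, H→Site 2 3  ⇒ total 25.
Compare {Site 1, Site 5}: total 27.
Compare {Site 1, Site 6}: total 32.
No size-2 selection does better; minimum is 25.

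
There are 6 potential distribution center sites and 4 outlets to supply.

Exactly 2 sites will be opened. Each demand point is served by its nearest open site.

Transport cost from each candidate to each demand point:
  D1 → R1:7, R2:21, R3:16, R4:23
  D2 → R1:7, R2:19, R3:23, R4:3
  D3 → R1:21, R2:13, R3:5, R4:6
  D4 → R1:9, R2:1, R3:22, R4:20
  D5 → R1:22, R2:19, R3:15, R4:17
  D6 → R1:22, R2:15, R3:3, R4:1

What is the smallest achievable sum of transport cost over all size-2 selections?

14

Open {D4, D6}.
  R1→D4 9, R2→D4 1, R3→D6 3, R4→D6 1  ⇒ total 14.
Compare {D3, D4}: total 21.
Compare {D1, D6}: total 26.
No size-2 selection does better; minimum is 14.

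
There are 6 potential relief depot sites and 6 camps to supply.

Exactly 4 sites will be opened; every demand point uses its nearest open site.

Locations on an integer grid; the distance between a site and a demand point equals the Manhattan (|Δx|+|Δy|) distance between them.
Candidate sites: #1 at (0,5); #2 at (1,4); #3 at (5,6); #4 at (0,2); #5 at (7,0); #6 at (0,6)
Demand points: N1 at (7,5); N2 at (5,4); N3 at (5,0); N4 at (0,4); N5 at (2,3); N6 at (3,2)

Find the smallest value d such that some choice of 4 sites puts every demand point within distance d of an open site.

Open {#1, #3, #4, #5}.
  Farthest demand point is N1 at distance 3 (to #3); all others are ≤ 3.
With {#2, #3, #4, #5} the worst case is 3.
With {#3, #4, #5, #6} the worst case is 3.
No size-4 selection achieves below 3.

3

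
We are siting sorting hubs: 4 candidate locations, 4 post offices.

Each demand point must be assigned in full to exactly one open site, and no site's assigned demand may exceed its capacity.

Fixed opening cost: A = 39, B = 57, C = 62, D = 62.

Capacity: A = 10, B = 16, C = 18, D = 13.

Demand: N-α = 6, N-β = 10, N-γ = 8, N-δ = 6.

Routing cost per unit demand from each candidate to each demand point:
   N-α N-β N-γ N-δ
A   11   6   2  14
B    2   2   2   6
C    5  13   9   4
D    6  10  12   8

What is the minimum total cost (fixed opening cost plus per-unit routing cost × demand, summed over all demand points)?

Open {A, B, C}; cheapest assignment that respects the capacities:
  A (cap 10, load 8): N-γ — cost 8×2 = 16
  B (cap 16, load 16): N-α, N-β — cost 6×2 + 10×2 = 32
  C (cap 18, load 6): N-δ — cost 6×4 = 24
  Shipping 72, fixed 158 → total 230.
  Any other capacity-feasible assignment to {A, B, C} ships for at least 72.
Compare {B, C}: its best feasible assignment gives total 247.
Compare {A, B, D}: its best feasible assignment gives total 254.
Every other set of open sites that can feasibly serve all demand totals ≥ 247 even under its best assignment. Minimum: 230.

230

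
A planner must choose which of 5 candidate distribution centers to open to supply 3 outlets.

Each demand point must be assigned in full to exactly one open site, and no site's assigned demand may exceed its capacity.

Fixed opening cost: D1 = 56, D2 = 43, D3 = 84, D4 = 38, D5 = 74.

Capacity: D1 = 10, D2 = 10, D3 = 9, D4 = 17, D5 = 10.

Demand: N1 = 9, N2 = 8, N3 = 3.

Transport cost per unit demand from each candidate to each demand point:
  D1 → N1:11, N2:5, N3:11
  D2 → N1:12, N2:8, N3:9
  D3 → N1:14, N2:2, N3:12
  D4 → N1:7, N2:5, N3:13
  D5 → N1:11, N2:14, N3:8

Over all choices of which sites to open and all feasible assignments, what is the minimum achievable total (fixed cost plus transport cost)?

Open {D2, D4}; cheapest assignment that respects the capacities:
  D2 (cap 10, load 3): N3 — cost 3×9 = 27
  D4 (cap 17, load 17): N1, N2 — cost 9×7 + 8×5 = 103
  Shipping 130, fixed 81 → total 211.
  Any other capacity-feasible assignment to {D2, D4} ships for at least 130.
Compare {D1, D4}: its best feasible assignment gives total 230.
Compare {D4, D5}: its best feasible assignment gives total 239.
Every other set of open sites that can feasibly serve all demand totals ≥ 230 even under its best assignment. Minimum: 211.

211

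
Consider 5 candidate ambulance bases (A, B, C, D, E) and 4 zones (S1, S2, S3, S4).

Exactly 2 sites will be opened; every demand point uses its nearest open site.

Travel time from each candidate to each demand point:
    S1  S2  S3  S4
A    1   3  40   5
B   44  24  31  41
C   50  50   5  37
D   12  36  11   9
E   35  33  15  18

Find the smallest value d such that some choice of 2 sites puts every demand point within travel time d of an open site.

Open {A, C}.
  Farthest demand point is S3 at travel time 5 (to C); all others are ≤ 5.
With {A, D} the worst case is 11.
With {A, E} the worst case is 15.
No size-2 selection achieves below 5.

5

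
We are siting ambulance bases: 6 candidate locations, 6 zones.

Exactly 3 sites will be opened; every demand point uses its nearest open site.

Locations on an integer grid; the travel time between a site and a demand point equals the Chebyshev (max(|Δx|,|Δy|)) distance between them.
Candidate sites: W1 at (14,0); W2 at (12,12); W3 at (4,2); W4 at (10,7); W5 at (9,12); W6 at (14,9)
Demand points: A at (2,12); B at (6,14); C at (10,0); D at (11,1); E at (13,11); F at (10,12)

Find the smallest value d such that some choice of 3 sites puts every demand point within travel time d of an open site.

Open {W1, W2, W5}.
  Farthest demand point is A at travel time 7 (to W5); all others are ≤ 7.
With {W1, W3, W5} the worst case is 7.
With {W1, W4, W5} the worst case is 7.
No size-3 selection achieves below 7.

7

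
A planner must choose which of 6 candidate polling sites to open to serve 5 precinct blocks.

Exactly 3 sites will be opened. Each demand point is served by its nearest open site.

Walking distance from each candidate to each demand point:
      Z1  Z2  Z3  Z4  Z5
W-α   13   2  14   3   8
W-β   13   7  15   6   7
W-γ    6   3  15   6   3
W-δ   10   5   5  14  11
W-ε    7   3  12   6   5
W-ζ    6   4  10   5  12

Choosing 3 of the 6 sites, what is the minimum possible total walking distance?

Open {W-α, W-γ, W-δ}.
  Z1→W-γ 6, Z2→W-α 2, Z3→W-δ 5, Z4→W-α 3, Z5→W-γ 3  ⇒ total 19.
Compare {W-α, W-δ, W-ε}: total 22.
Compare {W-γ, W-δ, W-ζ}: total 22.
No size-3 selection does better; minimum is 19.

19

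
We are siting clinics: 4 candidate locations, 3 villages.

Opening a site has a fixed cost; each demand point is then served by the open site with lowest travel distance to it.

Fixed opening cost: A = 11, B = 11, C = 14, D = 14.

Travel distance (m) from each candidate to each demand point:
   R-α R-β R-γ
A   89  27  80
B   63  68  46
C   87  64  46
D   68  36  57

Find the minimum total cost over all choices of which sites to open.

Open {A, B}: assign each demand point to its cheapest open site.
  R-α→B 63, R-β→A 27, R-γ→B 46
  travel distance 136, fixed 22 → total 158.
Compare {B, D}: travel distance 145 + fixed 25 = 170.
Compare {A, B, C}: travel distance 136 + fixed 36 = 172.
Compare {A, B, D}: travel distance 136 + fixed 36 = 172.
All other subsets cost ≥ 170. Minimum total cost: 158.

158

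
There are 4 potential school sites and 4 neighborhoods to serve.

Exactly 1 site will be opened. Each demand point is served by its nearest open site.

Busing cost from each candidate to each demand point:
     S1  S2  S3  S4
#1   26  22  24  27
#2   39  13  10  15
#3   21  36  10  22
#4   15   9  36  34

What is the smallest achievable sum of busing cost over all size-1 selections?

Open {#2}.
  S1→#2 39, S2→#2 13, S3→#2 10, S4→#2 15  ⇒ total 77.
Compare {#3}: total 89.
Compare {#4}: total 94.
No size-1 selection does better; minimum is 77.

77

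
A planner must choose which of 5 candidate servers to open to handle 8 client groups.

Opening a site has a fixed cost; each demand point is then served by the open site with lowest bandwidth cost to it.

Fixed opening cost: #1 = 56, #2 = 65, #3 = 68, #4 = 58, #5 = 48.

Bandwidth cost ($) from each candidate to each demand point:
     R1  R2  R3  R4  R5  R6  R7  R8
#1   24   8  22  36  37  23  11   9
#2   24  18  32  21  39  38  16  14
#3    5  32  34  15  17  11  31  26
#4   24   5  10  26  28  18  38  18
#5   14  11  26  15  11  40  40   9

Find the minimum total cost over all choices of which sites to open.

Open {#5}: assign each demand point to its cheapest open site.
  R1→#5 14, R2→#5 11, R3→#5 26, R4→#5 15, R5→#5 11, R6→#5 40, R7→#5 40, R8→#5 9
  bandwidth cost 166, fixed 48 → total 214.
Compare {#1, #5}: bandwidth cost 113 + fixed 104 = 217.
Compare {#1, #3}: bandwidth cost 98 + fixed 124 = 222.
Compare {#4}: bandwidth cost 167 + fixed 58 = 225.
All other subsets cost ≥ 217. Minimum total cost: 214.

214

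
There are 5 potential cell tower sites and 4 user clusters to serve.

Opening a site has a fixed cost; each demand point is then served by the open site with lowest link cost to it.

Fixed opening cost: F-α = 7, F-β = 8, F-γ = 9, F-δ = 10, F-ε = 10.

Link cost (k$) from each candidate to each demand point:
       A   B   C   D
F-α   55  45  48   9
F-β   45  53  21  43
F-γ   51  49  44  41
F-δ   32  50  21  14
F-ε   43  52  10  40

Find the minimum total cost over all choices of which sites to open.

Open {F-α, F-δ, F-ε}: assign each demand point to its cheapest open site.
  A→F-δ 32, B→F-α 45, C→F-ε 10, D→F-α 9
  link cost 96, fixed 27 → total 123.
Compare {F-α, F-δ}: link cost 107 + fixed 17 = 124.
Compare {F-α, F-ε}: link cost 107 + fixed 17 = 124.
Compare {F-δ, F-ε}: link cost 106 + fixed 20 = 126.
All other subsets cost ≥ 124. Minimum total cost: 123.

123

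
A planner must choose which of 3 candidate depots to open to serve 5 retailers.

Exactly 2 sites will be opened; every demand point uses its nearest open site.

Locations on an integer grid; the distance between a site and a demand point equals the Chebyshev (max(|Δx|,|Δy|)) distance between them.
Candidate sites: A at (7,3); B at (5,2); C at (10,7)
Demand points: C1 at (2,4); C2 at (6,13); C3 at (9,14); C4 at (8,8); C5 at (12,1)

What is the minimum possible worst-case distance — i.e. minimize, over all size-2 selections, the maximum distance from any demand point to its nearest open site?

Open {A, C}.
  Farthest demand point is C3 at distance 7 (to C); all others are ≤ 7.
With {B, C} the worst case is 7.
With {A, B} the worst case is 11.
No size-2 selection achieves below 7.

7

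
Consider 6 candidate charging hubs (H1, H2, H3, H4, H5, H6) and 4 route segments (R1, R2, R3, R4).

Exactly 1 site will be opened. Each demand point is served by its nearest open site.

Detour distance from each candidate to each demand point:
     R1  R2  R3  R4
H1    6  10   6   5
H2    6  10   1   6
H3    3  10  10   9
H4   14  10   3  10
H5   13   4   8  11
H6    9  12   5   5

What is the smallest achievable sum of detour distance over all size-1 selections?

23

Open {H2}.
  R1→H2 6, R2→H2 10, R3→H2 1, R4→H2 6  ⇒ total 23.
Compare {H1}: total 27.
Compare {H6}: total 31.
No size-1 selection does better; minimum is 23.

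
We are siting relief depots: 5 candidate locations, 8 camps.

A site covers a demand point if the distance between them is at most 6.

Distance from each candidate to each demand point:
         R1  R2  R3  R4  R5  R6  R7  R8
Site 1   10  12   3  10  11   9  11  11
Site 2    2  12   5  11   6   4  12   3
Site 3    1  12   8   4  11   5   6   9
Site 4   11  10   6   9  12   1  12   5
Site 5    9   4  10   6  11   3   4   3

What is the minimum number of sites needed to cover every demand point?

Coverage sets (demand points within 6 of each site):
  Site 1: {R3}
  Site 2: {R1, R3, R5, R6, R8}
  Site 3: {R1, R4, R6, R7}
  Site 4: {R3, R6, R8}
  Site 5: {R2, R4, R6, R7, R8}
No single site covers all 8 demand points.
But {Site 2, Site 5} covers everything, so the minimum is 2.

2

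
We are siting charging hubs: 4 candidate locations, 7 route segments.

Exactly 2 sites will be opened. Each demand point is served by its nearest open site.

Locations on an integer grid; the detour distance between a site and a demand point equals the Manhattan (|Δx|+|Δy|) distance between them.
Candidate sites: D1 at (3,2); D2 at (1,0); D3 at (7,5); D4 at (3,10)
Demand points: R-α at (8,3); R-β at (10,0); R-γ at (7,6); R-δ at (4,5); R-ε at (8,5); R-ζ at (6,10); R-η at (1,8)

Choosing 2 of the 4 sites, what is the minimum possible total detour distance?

Open {D3, D4}.
  R-α→D3 3, R-β→D3 8, R-γ→D3 1, R-δ→D3 3, R-ε→D3 1, R-ζ→D4 3, R-η→D4 4  ⇒ total 23.
Compare {D1, D3}: total 30.
Compare {D2, D3}: total 30.
No size-2 selection does better; minimum is 23.

23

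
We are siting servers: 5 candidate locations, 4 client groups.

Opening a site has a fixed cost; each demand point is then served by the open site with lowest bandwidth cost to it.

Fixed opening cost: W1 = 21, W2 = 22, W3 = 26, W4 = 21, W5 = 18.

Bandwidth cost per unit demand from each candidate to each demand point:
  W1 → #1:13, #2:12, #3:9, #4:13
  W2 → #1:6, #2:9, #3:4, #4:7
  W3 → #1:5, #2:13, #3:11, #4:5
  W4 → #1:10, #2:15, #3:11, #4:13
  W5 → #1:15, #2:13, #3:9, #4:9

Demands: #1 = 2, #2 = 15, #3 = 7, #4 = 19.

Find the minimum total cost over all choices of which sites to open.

Open {W2, W3}: assign each demand point to its cheapest open site.
  #1→W3 2×5=10, #2→W2 15×9=135, #3→W2 7×4=28, #4→W3 19×5=95
  bandwidth cost 268, fixed 48 → total 316.
Compare {W2}: bandwidth cost 308 + fixed 22 = 330.
Compare {W2, W3, W5}: bandwidth cost 268 + fixed 66 = 334.
Compare {W1, W2, W3}: bandwidth cost 268 + fixed 69 = 337.
All other subsets cost ≥ 330. Minimum total cost: 316.

316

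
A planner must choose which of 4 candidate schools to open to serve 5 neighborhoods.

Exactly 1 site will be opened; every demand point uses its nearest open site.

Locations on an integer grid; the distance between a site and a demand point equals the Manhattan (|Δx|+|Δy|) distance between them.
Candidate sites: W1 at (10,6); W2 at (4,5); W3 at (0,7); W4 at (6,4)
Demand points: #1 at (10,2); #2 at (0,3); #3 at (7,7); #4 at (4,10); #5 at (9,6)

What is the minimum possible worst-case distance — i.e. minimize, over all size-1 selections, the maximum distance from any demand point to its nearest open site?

8

Open {W4}.
  Farthest demand point is #4 at distance 8 (to W4); all others are ≤ 8.
With {W2} the worst case is 9.
With {W1} the worst case is 13.
No size-1 selection achieves below 8.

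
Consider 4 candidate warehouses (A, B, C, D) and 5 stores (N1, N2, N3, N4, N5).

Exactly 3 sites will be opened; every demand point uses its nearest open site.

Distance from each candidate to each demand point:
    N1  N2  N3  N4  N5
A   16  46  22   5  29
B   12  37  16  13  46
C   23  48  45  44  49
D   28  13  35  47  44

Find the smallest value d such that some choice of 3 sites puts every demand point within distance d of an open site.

29

Open {A, B, D}.
  Farthest demand point is N5 at distance 29 (to A); all others are ≤ 29.
With {A, C, D} the worst case is 29.
With {A, B, C} the worst case is 37.
No size-3 selection achieves below 29.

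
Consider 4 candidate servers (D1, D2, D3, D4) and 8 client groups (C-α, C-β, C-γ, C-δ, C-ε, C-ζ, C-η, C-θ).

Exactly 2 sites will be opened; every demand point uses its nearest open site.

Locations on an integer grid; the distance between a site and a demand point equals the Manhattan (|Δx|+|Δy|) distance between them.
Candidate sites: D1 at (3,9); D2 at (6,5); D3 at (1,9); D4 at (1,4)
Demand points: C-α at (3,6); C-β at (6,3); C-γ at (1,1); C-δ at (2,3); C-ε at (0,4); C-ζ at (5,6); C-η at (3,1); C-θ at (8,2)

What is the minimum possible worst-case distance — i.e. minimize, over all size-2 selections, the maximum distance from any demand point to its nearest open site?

Open {D2, D4}.
  Farthest demand point is C-η at distance 5 (to D4); all others are ≤ 5.
With {D2, D3} the worst case is 8.
With {D1, D2} the worst case is 9.
No size-2 selection achieves below 5.

5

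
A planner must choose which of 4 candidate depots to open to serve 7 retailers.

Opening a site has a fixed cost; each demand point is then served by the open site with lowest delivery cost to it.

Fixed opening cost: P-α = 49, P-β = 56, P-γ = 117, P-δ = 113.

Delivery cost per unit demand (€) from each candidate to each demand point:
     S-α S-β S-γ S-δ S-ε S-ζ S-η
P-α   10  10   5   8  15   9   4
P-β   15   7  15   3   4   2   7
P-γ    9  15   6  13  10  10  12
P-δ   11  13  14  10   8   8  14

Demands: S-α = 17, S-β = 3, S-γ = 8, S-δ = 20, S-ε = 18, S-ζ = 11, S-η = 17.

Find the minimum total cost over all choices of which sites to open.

558

Open {P-α, P-β}: assign each demand point to its cheapest open site.
  S-α→P-α 17×10=170, S-β→P-β 3×7=21, S-γ→P-α 8×5=40, S-δ→P-β 20×3=60, S-ε→P-β 18×4=72, S-ζ→P-β 11×2=22, S-η→P-α 17×4=68
  delivery cost 453, fixed 105 → total 558.
Compare {P-α, P-β, P-γ}: delivery cost 436 + fixed 222 = 658.
Compare {P-β, P-γ}: delivery cost 495 + fixed 173 = 668.
Compare {P-α, P-β, P-δ}: delivery cost 453 + fixed 218 = 671.
All other subsets cost ≥ 658. Minimum total cost: 558.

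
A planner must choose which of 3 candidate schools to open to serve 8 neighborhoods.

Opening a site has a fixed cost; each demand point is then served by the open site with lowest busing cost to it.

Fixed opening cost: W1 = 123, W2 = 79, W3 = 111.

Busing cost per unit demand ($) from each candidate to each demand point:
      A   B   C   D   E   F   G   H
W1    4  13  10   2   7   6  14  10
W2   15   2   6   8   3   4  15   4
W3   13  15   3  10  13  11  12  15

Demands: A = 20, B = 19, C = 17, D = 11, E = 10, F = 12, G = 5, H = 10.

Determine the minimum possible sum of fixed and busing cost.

Open {W1, W2}: assign each demand point to its cheapest open site.
  A→W1 20×4=80, B→W2 19×2=38, C→W2 17×6=102, D→W1 11×2=22, E→W2 10×3=30, F→W2 12×4=48, G→W1 5×14=70, H→W2 10×4=40
  busing cost 430, fixed 202 → total 632.
Compare {W1, W2, W3}: busing cost 369 + fixed 313 = 682.
Compare {W2}: busing cost 721 + fixed 79 = 800.
Compare {W2, W3}: busing cost 615 + fixed 190 = 805.
All other subsets cost ≥ 682. Minimum total cost: 632.

632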